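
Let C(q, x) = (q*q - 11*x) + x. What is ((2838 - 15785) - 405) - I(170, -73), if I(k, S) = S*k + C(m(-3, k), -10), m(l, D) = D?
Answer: -29942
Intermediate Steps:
C(q, x) = q**2 - 10*x (C(q, x) = (q**2 - 11*x) + x = q**2 - 10*x)
I(k, S) = 100 + k**2 + S*k (I(k, S) = S*k + (k**2 - 10*(-10)) = S*k + (k**2 + 100) = S*k + (100 + k**2) = 100 + k**2 + S*k)
((2838 - 15785) - 405) - I(170, -73) = ((2838 - 15785) - 405) - (100 + 170**2 - 73*170) = (-12947 - 405) - (100 + 28900 - 12410) = -13352 - 1*16590 = -13352 - 16590 = -29942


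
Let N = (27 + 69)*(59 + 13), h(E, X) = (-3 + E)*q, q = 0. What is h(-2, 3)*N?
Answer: 0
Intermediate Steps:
h(E, X) = 0 (h(E, X) = (-3 + E)*0 = 0)
N = 6912 (N = 96*72 = 6912)
h(-2, 3)*N = 0*6912 = 0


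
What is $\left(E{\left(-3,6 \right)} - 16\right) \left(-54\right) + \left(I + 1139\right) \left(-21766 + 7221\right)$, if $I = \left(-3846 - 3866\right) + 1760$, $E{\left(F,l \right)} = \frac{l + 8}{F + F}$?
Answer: $70006075$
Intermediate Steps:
$E{\left(F,l \right)} = \frac{8 + l}{2 F}$
$I = -5952$ ($I = -7712 + 1760 = -5952$)
$\left(E{\left(-3,6 \right)} - 16\right) \left(-54\right) + \left(I + 1139\right) \left(-21766 + 7221\right) = \left(\frac{8 + 6}{2 \left(-3\right)} - 16\right) \left(-54\right) + \left(-5952 + 1139\right) \left(-21766 + 7221\right) = \left(\frac{1}{2} \left(- \frac{1}{3}\right) 14 - 16\right) \left(-54\right) - -70005085 = \left(- \frac{7}{3} - 16\right) \left(-54\right) + 70005085 = \left(- \frac{55}{3}\right) \left(-54\right) + 70005085 = 990 + 70005085 = 70006075$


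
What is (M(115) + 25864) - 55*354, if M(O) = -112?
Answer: 6282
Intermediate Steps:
(M(115) + 25864) - 55*354 = (-112 + 25864) - 55*354 = 25752 - 19470 = 6282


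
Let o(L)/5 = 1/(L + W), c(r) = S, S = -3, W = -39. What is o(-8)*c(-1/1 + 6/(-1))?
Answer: 15/47 ≈ 0.31915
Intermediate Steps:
c(r) = -3
o(L) = 5/(-39 + L) (o(L) = 5/(L - 39) = 5/(-39 + L))
o(-8)*c(-1/1 + 6/(-1)) = (5/(-39 - 8))*(-3) = (5/(-47))*(-3) = (5*(-1/47))*(-3) = -5/47*(-3) = 15/47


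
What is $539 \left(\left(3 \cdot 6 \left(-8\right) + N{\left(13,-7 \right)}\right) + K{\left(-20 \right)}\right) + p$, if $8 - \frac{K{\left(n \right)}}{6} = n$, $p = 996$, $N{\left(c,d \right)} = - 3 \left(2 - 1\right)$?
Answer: $12315$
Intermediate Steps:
$N{\left(c,d \right)} = -3$ ($N{\left(c,d \right)} = \left(-3\right) 1 = -3$)
$K{\left(n \right)} = 48 - 6 n$
$539 \left(\left(3 \cdot 6 \left(-8\right) + N{\left(13,-7 \right)}\right) + K{\left(-20 \right)}\right) + p = 539 \left(\left(3 \cdot 6 \left(-8\right) - 3\right) + \left(48 - -120\right)\right) + 996 = 539 \left(\left(18 \left(-8\right) - 3\right) + \left(48 + 120\right)\right) + 996 = 539 \left(\left(-144 - 3\right) + 168\right) + 996 = 539 \left(-147 + 168\right) + 996 = 539 \cdot 21 + 996 = 11319 + 996 = 12315$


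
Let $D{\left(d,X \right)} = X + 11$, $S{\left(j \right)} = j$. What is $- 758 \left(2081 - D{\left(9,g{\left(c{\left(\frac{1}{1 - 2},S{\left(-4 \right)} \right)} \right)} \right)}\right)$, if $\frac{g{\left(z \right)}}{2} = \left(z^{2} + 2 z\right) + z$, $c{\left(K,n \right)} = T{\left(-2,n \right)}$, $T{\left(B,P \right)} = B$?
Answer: $-1572092$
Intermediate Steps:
$c{\left(K,n \right)} = -2$
$g{\left(z \right)} = 2 z^{2} + 6 z$ ($g{\left(z \right)} = 2 \left(\left(z^{2} + 2 z\right) + z\right) = 2 \left(z^{2} + 3 z\right) = 2 z^{2} + 6 z$)
$D{\left(d,X \right)} = 11 + X$
$- 758 \left(2081 - D{\left(9,g{\left(c{\left(\frac{1}{1 - 2},S{\left(-4 \right)} \right)} \right)} \right)}\right) = - 758 \left(2081 - \left(11 + 2 \left(-2\right) \left(3 - 2\right)\right)\right) = - 758 \left(2081 - \left(11 + 2 \left(-2\right) 1\right)\right) = - 758 \left(2081 - \left(11 - 4\right)\right) = - 758 \left(2081 - 7\right) = \left(-758\right) 2074 = -1572092$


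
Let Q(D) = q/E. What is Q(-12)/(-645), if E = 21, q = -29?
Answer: 29/13545 ≈ 0.0021410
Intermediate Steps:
Q(D) = -29/21
Q(-12)/(-645) = -29/21/(-645) = -29/21*(-1/645) = 29/13545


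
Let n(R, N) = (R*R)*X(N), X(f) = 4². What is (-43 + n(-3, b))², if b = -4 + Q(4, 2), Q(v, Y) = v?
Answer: 10201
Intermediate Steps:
X(f) = 16
b = 0 (b = -4 + 4 = 0)
n(R, N) = 16*R² (n(R, N) = (R*R)*16 = R²*16 = 16*R²)
(-43 + n(-3, b))² = (-43 + 16*(-3)²)² = (-43 + 16*9)² = (-43 + 144)² = 101² = 10201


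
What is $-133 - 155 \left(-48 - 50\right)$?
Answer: $15057$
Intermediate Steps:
$-133 - 155 \left(-48 - 50\right) = -133 - -15190 = -133 + 15190 = 15057$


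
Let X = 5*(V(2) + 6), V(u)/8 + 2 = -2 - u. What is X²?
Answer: 44100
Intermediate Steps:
V(u) = -32 - 8*u (V(u) = -16 + 8*(-2 - u) = -16 + (-16 - 8*u) = -32 - 8*u)
X = -210 (X = 5*((-32 - 8*2) + 6) = 5*((-32 - 16) + 6) = 5*(-48 + 6) = 5*(-42) = -210)
X² = (-210)² = 44100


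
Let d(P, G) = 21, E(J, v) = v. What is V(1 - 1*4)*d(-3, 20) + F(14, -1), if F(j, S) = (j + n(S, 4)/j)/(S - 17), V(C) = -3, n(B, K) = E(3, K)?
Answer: -4019/63 ≈ -63.794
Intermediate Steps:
n(B, K) = K
F(j, S) = (j + 4/j)/(-17 + S) (F(j, S) = (j + 4/j)/(S - 17) = (j + 4/j)/(-17 + S))
V(1 - 1*4)*d(-3, 20) + F(14, -1) = -3*21 + (4 + 14**2)/(14*(-17 - 1)) = -63 + (1/14)*(4 + 196)/(-18) = -63 + (1/14)*(-1/18)*200 = -63 - 50/63 = -4019/63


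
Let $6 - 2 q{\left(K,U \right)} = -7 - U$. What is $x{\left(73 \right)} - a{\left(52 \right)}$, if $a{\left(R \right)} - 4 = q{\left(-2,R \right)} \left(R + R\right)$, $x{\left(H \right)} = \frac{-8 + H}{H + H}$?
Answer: $- \frac{493999}{146} \approx -3383.6$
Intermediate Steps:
$q{\left(K,U \right)} = \frac{13}{2} + \frac{U}{2}$ ($q{\left(K,U \right)} = 3 - \frac{-7 - U}{2} = 3 + \left(\frac{7}{2} + \frac{U}{2}\right) = \frac{13}{2} + \frac{U}{2}$)
$x{\left(H \right)} = \frac{-8 + H}{2 H}$
$a{\left(R \right)} = 4 + 2 R \left(\frac{13}{2} + \frac{R}{2}\right)$ ($a{\left(R \right)} = 4 + \left(\frac{13}{2} + \frac{R}{2}\right) \left(R + R\right) = 4 + \left(\frac{13}{2} + \frac{R}{2}\right) 2 R = 4 + 2 R \left(\frac{13}{2} + \frac{R}{2}\right)$)
$x{\left(73 \right)} - a{\left(52 \right)} = \frac{-8 + 73}{2 \cdot 73} - \left(4 + 52 \left(13 + 52\right)\right) = \frac{1}{2} \cdot \frac{1}{73} \cdot 65 - \left(4 + 52 \cdot 65\right) = \frac{65}{146} - \left(4 + 3380\right) = \frac{65}{146} - 3384 = - \frac{493999}{146}$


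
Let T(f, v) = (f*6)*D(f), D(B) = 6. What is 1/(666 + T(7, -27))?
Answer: 1/918 ≈ 0.0010893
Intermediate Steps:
T(f, v) = 36*f (T(f, v) = (f*6)*6 = (6*f)*6 = 36*f)
1/(666 + T(7, -27)) = 1/(666 + 36*7) = 1/(666 + 252) = 1/918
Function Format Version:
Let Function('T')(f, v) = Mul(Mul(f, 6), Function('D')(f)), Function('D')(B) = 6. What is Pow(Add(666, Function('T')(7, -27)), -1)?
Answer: Rational(1, 918) ≈ 0.0010893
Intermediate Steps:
Function('T')(f, v) = Mul(36, f) (Function('T')(f, v) = Mul(Mul(f, 6), 6) = Mul(Mul(6, f), 6) = Mul(36, f))
Pow(Add(666, Function('T')(7, -27)), -1) = Pow(Add(666, Mul(36, 7)), -1) = Pow(Add(666, 252), -1) = Pow(918, -1) = Rational(1, 918)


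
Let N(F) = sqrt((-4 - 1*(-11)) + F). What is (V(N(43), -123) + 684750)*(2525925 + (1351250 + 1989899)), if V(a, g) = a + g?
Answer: 4016757271398 + 29335370*sqrt(2) ≈ 4.0168e+12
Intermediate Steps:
N(F) = sqrt(7 + F) (N(F) = sqrt((-4 + 11) + F) = sqrt(7 + F))
(V(N(43), -123) + 684750)*(2525925 + (1351250 + 1989899)) = ((sqrt(7 + 43) - 123) + 684750)*(2525925 + (1351250 + 1989899)) = ((sqrt(50) - 123) + 684750)*(2525925 + 3341149) = ((5*sqrt(2) - 123) + 684750)*5867074 = ((-123 + 5*sqrt(2)) + 684750)*5867074 = (684627 + 5*sqrt(2))*5867074 = 4016757271398 + 29335370*sqrt(2)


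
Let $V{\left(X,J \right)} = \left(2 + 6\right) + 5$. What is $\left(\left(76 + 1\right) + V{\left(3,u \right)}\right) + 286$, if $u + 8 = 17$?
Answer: $376$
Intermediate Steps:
$u = 9$ ($u = -8 + 17 = 9$)
$V{\left(X,J \right)} = 13$ ($V{\left(X,J \right)} = 8 + 5 = 13$)
$\left(\left(76 + 1\right) + V{\left(3,u \right)}\right) + 286 = \left(\left(76 + 1\right) + 13\right) + 286 = \left(77 + 13\right) + 286 = 90 + 286 = 376$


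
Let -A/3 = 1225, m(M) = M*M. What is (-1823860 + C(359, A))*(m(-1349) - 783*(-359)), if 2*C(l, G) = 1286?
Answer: -3830392948866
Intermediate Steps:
m(M) = M²
A = -3675 (A = -3*1225 = -3675)
C(l, G) = 643 (C(l, G) = (½)*1286 = 643)
(-1823860 + C(359, A))*(m(-1349) - 783*(-359)) = (-1823860 + 643)*((-1349)² - 783*(-359)) = -1823217*(1819801 + 281097) = -1823217*2100898 = -3830392948866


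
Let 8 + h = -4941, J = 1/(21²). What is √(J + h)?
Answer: 2*I*√545627/21 ≈ 70.349*I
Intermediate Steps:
J = 1/441 ≈ 0.0022676
h = -4949 (h = -8 - 4941 = -4949)
√(J + h) = √(1/441 - 4949) = √(-2182508/441) = 2*I*√545627/21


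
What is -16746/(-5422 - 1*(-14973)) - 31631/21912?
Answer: -669046033/209281512 ≈ -3.1969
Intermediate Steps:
-16746/(-5422 - 1*(-14973)) - 31631/21912 = -16746/(-5422 + 14973) - 31631*1/21912 = -16746/9551 - 31631/21912 = -669046033/209281512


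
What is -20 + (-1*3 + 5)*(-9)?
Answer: -38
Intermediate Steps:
-20 + (-1*3 + 5)*(-9) = -20 + (-3 + 5)*(-9) = -20 + 2*(-9) = -20 - 18 = -38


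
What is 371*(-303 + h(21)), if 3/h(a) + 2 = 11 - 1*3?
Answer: -224455/2 ≈ -1.1223e+5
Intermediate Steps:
h(a) = ½ (h(a) = 3/(-2 + (11 - 1*3)) = 3/(-2 + (11 - 3)) = 3/(-2 + 8) = 3/6 = 3*(⅙) = ½)
371*(-303 + h(21)) = 371*(-303 + ½) = 371*(-605/2) = -224455/2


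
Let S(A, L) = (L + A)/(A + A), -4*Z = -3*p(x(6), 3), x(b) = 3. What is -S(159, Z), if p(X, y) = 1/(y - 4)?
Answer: -211/424 ≈ -0.49764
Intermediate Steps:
p(X, y) = 1/(-4 + y)
Z = -3/4 (Z = -(-3)/(4*(-4 + 3)) = -(-3)/(4*(-1)) = -(-3)*(-1)/4 = -1/4*3 = -3/4 ≈ -0.75000)
S(A, L) = (A + L)/(2*A) (S(A, L) = (A + L)/((2*A)) = (A + L)*(1/(2*A)) = (A + L)/(2*A))
-S(159, Z) = -(159 - 3/4)/(2*159) = -633/(2*159*4) = -1*211/424 = -211/424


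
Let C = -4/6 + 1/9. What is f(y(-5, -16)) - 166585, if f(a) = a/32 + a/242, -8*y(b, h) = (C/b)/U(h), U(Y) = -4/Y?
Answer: -11610308297/69696 ≈ -1.6659e+5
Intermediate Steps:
C = -5/9 (C = -4*⅙ + 1*(⅑) = -⅔ + ⅑ = -5/9 ≈ -0.55556)
y(b, h) = -5*h/(288*b) (y(b, h) = -(-5/(9*b))/(8*((-4/h))) = -(-5/(9*b))*(-h/4)/8 = -5*h/(288*b))
f(a) = 137*a/3872 (f(a) = a*(1/32) + a*(1/242) = a/32 + a/242 = 137*a/3872)
f(y(-5, -16)) - 166585 = 137*(-5/288*(-16)/(-5))/3872 - 166585 = 137*(-5/288*(-16)*(-⅕))/3872 - 166585 = (137/3872)*(-1/18) - 166585 = -137/69696 - 166585 = -11610308297/69696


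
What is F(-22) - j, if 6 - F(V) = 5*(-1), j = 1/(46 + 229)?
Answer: 3024/275 ≈ 10.996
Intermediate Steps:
j = 1/275 ≈ 0.0036364
F(V) = 11 (F(V) = 6 - 5*(-1) = 6 - 1*(-5) = 6 + 5 = 11)
F(-22) - j = 11 - 1*1/275 = 11 - 1/275 = 3024/275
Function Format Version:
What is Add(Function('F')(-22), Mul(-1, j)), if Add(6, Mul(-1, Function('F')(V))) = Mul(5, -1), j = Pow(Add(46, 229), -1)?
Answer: Rational(3024, 275) ≈ 10.996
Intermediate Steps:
j = Rational(1, 275) (j = Pow(275, -1) = Rational(1, 275) ≈ 0.0036364)
Function('F')(V) = 11 (Function('F')(V) = Add(6, Mul(-1, Mul(5, -1))) = Add(6, Mul(-1, -5)) = Add(6, 5) = 11)
Add(Function('F')(-22), Mul(-1, j)) = Add(11, Mul(-1, Rational(1, 275))) = Add(11, Rational(-1, 275)) = Rational(3024, 275)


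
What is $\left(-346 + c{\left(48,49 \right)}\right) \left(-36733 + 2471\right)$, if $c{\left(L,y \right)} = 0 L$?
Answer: $11854652$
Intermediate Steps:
$c{\left(L,y \right)} = 0$
$\left(-346 + c{\left(48,49 \right)}\right) \left(-36733 + 2471\right) = \left(-346 + 0\right) \left(-36733 + 2471\right) = \left(-346\right) \left(-34262\right) = 11854652$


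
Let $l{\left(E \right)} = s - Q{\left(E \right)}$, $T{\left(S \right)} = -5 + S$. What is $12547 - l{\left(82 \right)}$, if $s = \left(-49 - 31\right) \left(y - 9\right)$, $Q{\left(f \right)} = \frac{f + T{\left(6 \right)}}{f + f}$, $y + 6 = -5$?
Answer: $\frac{1795391}{164} \approx 10948.0$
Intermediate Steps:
$y = -11$ ($y = -6 - 5 = -11$)
$Q{\left(f \right)} = \frac{1 + f}{2 f}$ ($Q{\left(f \right)} = \frac{f + \left(-5 + 6\right)}{f + f} = \frac{f + 1}{2 f} = \left(1 + f\right) \frac{1}{2 f} = \frac{1 + f}{2 f}$)
$s = 1600$ ($s = \left(-49 - 31\right) \left(-11 - 9\right) = \left(-80\right) \left(-20\right) = 1600$)
$l{\left(E \right)} = 1600 - \frac{1 + E}{2 E}$
$12547 - l{\left(82 \right)} = 12547 - \frac{-1 + 3199 \cdot 82}{2 \cdot 82} = 12547 - \frac{1}{2} \cdot \frac{1}{82} \left(-1 + 262318\right) = 12547 - \frac{1}{2} \cdot \frac{1}{82} \cdot 262317 = 12547 - \frac{262317}{164} = \frac{1795391}{164}$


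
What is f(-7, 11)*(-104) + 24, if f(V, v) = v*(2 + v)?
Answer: -14848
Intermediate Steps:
f(-7, 11)*(-104) + 24 = (11*(2 + 11))*(-104) + 24 = (11*13)*(-104) + 24 = 143*(-104) + 24 = -14872 + 24 = -14848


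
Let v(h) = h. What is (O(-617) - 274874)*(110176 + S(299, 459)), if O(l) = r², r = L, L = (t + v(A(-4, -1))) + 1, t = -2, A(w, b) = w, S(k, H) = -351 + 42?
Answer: -30196835083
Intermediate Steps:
S(k, H) = -309
L = -5 (L = (-2 - 4) + 1 = -6 + 1 = -5)
r = -5
O(l) = 25 (O(l) = (-5)² = 25)
(O(-617) - 274874)*(110176 + S(299, 459)) = (25 - 274874)*(110176 - 309) = -274849*109867 = -30196835083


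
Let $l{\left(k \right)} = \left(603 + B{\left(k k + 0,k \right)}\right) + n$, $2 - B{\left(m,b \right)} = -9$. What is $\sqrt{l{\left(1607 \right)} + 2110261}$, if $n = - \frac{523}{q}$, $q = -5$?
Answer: $\frac{\sqrt{52774490}}{5} \approx 1452.9$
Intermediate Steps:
$n = \frac{523}{5}$ ($n = - \frac{523}{-5} = \left(-523\right) \left(- \frac{1}{5}\right) = \frac{523}{5} \approx 104.6$)
$B{\left(m,b \right)} = 11$ ($B{\left(m,b \right)} = 2 - -9 = 2 + 9 = 11$)
$l{\left(k \right)} = \frac{3593}{5}$ ($l{\left(k \right)} = \left(603 + 11\right) + \frac{523}{5} = 614 + \frac{523}{5} = \frac{3593}{5}$)
$\sqrt{l{\left(1607 \right)} + 2110261} = \sqrt{\frac{3593}{5} + 2110261} = \sqrt{\frac{10554898}{5}} = \frac{\sqrt{52774490}}{5}$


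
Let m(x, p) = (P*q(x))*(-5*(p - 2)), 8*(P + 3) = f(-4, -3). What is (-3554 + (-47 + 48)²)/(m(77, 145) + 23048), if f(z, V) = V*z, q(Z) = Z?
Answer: -374/11119 ≈ -0.033636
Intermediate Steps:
P = -3/2 (P = -3 + (-3*(-4))/8 = -3 + (⅛)*12 = -3 + 3/2 = -3/2 ≈ -1.5000)
m(x, p) = -3*x*(10 - 5*p)/2 (m(x, p) = (-3*x/2)*(-5*(p - 2)) = (-3*x/2)*(-5*(-2 + p)) = (-3*x/2)*(10 - 5*p) = -3*x*(10 - 5*p)/2)
(-3554 + (-47 + 48)²)/(m(77, 145) + 23048) = (-3554 + (-47 + 48)²)/((15/2)*77*(-2 + 145) + 23048) = (-3554 + 1²)/((15/2)*77*143 + 23048) = (-3554 + 1)/(165165/2 + 23048) = -3553/211261/2 = -3553*2/211261 = -374/11119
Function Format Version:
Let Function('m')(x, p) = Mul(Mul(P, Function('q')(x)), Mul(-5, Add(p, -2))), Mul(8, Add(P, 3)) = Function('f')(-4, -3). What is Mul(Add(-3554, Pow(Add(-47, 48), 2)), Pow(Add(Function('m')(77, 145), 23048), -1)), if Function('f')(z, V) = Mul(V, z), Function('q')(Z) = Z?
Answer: Rational(-374, 11119) ≈ -0.033636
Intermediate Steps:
P = Rational(-3, 2) (P = Add(-3, Mul(Rational(1, 8), Mul(-3, -4))) = Add(-3, Mul(Rational(1, 8), 12)) = Add(-3, Rational(3, 2)) = Rational(-3, 2) ≈ -1.5000)
Function('m')(x, p) = Mul(Rational(-3, 2), x, Add(10, Mul(-5, p))) (Function('m')(x, p) = Mul(Mul(Rational(-3, 2), x), Mul(-5, Add(p, -2))) = Mul(Mul(Rational(-3, 2), x), Mul(-5, Add(-2, p))) = Mul(Mul(Rational(-3, 2), x), Add(10, Mul(-5, p))) = Mul(Rational(-3, 2), x, Add(10, Mul(-5, p))))
Mul(Add(-3554, Pow(Add(-47, 48), 2)), Pow(Add(Function('m')(77, 145), 23048), -1)) = Mul(Add(-3554, Pow(Add(-47, 48), 2)), Pow(Add(Mul(Rational(15, 2), 77, Add(-2, 145)), 23048), -1)) = Mul(Add(-3554, Pow(1, 2)), Pow(Add(Mul(Rational(15, 2), 77, 143), 23048), -1)) = Mul(Add(-3554, 1), Pow(Add(Rational(165165, 2), 23048), -1)) = Mul(-3553, Pow(Rational(211261, 2), -1)) = Mul(-3553, Rational(2, 211261)) = Rational(-374, 11119)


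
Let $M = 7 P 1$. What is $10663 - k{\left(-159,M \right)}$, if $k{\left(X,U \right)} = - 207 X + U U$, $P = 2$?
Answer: $-22446$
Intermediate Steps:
$M = 14$ ($M = 7 \cdot 2 \cdot 1 = 14 \cdot 1 = 14$)
$k{\left(X,U \right)} = U^{2} - 207 X$ ($k{\left(X,U \right)} = - 207 X + U^{2} = U^{2} - 207 X$)
$10663 - k{\left(-159,M \right)} = 10663 - \left(14^{2} - -32913\right) = 10663 - \left(196 + 32913\right) = 10663 - 33109 = -22446$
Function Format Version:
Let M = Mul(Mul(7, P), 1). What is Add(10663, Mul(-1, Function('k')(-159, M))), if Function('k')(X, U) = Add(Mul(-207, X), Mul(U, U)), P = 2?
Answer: -22446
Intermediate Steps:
M = 14 (M = Mul(Mul(7, 2), 1) = Mul(14, 1) = 14)
Function('k')(X, U) = Add(Pow(U, 2), Mul(-207, X)) (Function('k')(X, U) = Add(Mul(-207, X), Pow(U, 2)) = Add(Pow(U, 2), Mul(-207, X)))
Add(10663, Mul(-1, Function('k')(-159, M))) = Add(10663, Mul(-1, Add(Pow(14, 2), Mul(-207, -159)))) = Add(10663, Mul(-1, Add(196, 32913))) = Add(10663, Mul(-1, 33109)) = Add(10663, -33109) = -22446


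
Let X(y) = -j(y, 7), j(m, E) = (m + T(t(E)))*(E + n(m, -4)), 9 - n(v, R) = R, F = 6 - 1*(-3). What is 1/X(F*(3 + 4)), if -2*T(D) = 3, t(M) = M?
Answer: -1/1230 ≈ -0.00081301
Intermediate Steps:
F = 9 (F = 6 + 3 = 9)
n(v, R) = 9 - R
T(D) = -3/2 (T(D) = -½*3 = -3/2)
j(m, E) = (13 + E)*(-3/2 + m) (j(m, E) = (m - 3/2)*(E + (9 - 1*(-4))) = (-3/2 + m)*(E + (9 + 4)) = (-3/2 + m)*(E + 13) = (-3/2 + m)*(13 + E) = (13 + E)*(-3/2 + m))
X(y) = 30 - 20*y (X(y) = -(-39/2 + 13*y - 3/2*7 + 7*y) = -(-39/2 + 13*y - 21/2 + 7*y) = -(-30 + 20*y) = 30 - 20*y)
1/X(F*(3 + 4)) = 1/(30 - 180*(3 + 4)) = 1/(30 - 180*7) = 1/(30 - 20*63) = 1/(30 - 1260) = 1/(-1230) = -1/1230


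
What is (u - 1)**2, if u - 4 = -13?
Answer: 100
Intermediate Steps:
u = -9 (u = 4 - 13 = -9)
(u - 1)**2 = (-9 - 1)**2 = (-10)**2 = 100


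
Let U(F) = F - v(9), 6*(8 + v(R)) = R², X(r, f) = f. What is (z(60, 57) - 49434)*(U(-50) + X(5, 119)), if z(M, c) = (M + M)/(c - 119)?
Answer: -97314639/31 ≈ -3.1392e+6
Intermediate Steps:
z(M, c) = 2*M/(-119 + c) (z(M, c) = (2*M)/(-119 + c) = 2*M/(-119 + c))
v(R) = -8 + R²/6
U(F) = -11/2 + F (U(F) = F - (-8 + (⅙)*9²) = F - (-8 + (⅙)*81) = F - (-8 + 27/2) = F - 1*11/2 = F - 11/2 = -11/2 + F)
(z(60, 57) - 49434)*(U(-50) + X(5, 119)) = (2*60/(-119 + 57) - 49434)*((-11/2 - 50) + 119) = (2*60/(-62) - 49434)*(-111/2 + 119) = (2*60*(-1/62) - 49434)*(127/2) = (-60/31 - 49434)*(127/2) = -1532514/31*127/2 = -97314639/31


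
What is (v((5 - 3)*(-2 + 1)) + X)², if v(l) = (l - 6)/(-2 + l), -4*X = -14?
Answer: 121/4 ≈ 30.250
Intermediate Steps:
X = 7/2 (X = -¼*(-14) = 7/2 ≈ 3.5000)
v(l) = (-6 + l)/(-2 + l)
(v((5 - 3)*(-2 + 1)) + X)² = ((-6 + (5 - 3)*(-2 + 1))/(-2 + (5 - 3)*(-2 + 1)) + 7/2)² = ((-6 + 2*(-1))/(-2 + 2*(-1)) + 7/2)² = ((-6 - 2)/(-2 - 2) + 7/2)² = (-8/(-4) + 7/2)² = (-¼*(-8) + 7/2)² = (2 + 7/2)² = (11/2)² = 121/4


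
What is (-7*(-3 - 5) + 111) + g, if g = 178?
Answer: 345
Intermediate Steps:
(-7*(-3 - 5) + 111) + g = (-7*(-3 - 5) + 111) + 178 = (-7*(-8) + 111) + 178 = (56 + 111) + 178 = 167 + 178 = 345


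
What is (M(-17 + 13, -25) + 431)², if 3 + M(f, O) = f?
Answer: 179776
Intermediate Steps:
M(f, O) = -3 + f
(M(-17 + 13, -25) + 431)² = ((-3 + (-17 + 13)) + 431)² = ((-3 - 4) + 431)² = (-7 + 431)² = 424² = 179776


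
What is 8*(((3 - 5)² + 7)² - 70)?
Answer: 408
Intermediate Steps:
8*(((3 - 5)² + 7)² - 70) = 8*(((-2)² + 7)² - 70) = 8*((4 + 7)² - 70) = 8*(11² - 70) = 8*(121 - 70) = 8*51 = 408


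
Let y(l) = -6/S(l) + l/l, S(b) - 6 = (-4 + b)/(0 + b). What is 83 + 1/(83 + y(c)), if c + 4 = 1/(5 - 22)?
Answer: 3807761/45870 ≈ 83.012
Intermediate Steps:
S(b) = 6 + (-4 + b)/b (S(b) = 6 + (-4 + b)/(0 + b) = 6 + (-4 + b)/b)
c = -69/17 (c = -4 + 1/(5 - 22) = -4 + 1/(-17) = -4 - 1/17 = -69/17 ≈ -4.0588)
y(l) = 1 - 6/(7 - 4/l) (y(l) = -6/(7 - 4/l) + l/l = -6/(7 - 4/l) + 1 = 1 - 6/(7 - 4/l))
83 + 1/(83 + y(c)) = 83 + 1/(83 + (-4 - 69/17)/(-4 + 7*(-69/17))) = 83 + 1/(83 - 137/17/(-4 - 483/17)) = 83 + 1/(83 - 137/17/(-551/17)) = 83 + 1/(83 - 17/551*(-137/17)) = 83 + 1/(83 + 137/551) = 83 + 1/(45870/551) = 83 + 551/45870 = 3807761/45870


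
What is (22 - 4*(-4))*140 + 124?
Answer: 5444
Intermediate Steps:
(22 - 4*(-4))*140 + 124 = (22 - 1*(-16))*140 + 124 = (22 + 16)*140 + 124 = 38*140 + 124 = 5320 + 124 = 5444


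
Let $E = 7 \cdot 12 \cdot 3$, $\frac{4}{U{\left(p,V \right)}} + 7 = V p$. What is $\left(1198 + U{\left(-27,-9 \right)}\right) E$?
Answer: $\frac{17812116}{59} \approx 3.019 \cdot 10^{5}$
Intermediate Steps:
$U{\left(p,V \right)} = \frac{4}{-7 + V p}$
$E = 252$ ($E = 84 \cdot 3 = 252$)
$\left(1198 + U{\left(-27,-9 \right)}\right) E = \left(1198 + \frac{4}{-7 - -243}\right) 252 = \left(1198 + \frac{4}{-7 + 243}\right) 252 = \left(1198 + \frac{4}{236}\right) 252 = \left(1198 + 4 \cdot \frac{1}{236}\right) 252 = \left(1198 + \frac{1}{59}\right) 252 = \frac{70683}{59} \cdot 252 = \frac{17812116}{59}$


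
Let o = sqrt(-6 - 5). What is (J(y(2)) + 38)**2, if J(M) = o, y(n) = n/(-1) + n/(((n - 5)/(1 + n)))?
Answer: (38 + I*sqrt(11))**2 ≈ 1433.0 + 252.06*I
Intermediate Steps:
y(n) = -n + n*(1 + n)/(-5 + n) (y(n) = n*(-1) + n/(((-5 + n)/(1 + n))) = -n + n/(((-5 + n)/(1 + n))) = -n + n*((1 + n)/(-5 + n)) = -n + n*(1 + n)/(-5 + n))
o = I*sqrt(11) (o = sqrt(-11) = I*sqrt(11) ≈ 3.3166*I)
J(M) = I*sqrt(11)
(J(y(2)) + 38)**2 = (I*sqrt(11) + 38)**2 = (38 + I*sqrt(11))**2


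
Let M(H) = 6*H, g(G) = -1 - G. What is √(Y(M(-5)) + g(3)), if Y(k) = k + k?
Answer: 8*I ≈ 8.0*I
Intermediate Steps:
Y(k) = 2*k
√(Y(M(-5)) + g(3)) = √(2*(6*(-5)) + (-1 - 1*3)) = √(2*(-30) + (-1 - 3)) = √(-60 - 4) = √(-64) = 8*I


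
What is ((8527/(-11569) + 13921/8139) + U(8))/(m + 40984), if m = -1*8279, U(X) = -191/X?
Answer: -17251371013/24636046209240 ≈ -0.00070025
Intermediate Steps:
m = -8279
((8527/(-11569) + 13921/8139) + U(8))/(m + 40984) = ((8527/(-11569) + 13921/8139) - 191/8)/(-8279 + 40984) = ((8527*(-1/11569) + 13921*(1/8139)) - 191*⅛)/32705 = ((-8527/11569 + 13921/8139) - 191/8)*(1/32705) = (91650796/94160091 - 191/8)*(1/32705) = -17251371013/753280728*1/32705 = -17251371013/24636046209240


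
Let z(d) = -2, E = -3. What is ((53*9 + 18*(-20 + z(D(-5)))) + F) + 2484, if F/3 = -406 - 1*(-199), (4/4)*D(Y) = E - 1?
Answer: 1944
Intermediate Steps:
D(Y) = -4 (D(Y) = -3 - 1 = -4)
F = -621 (F = 3*(-406 - 1*(-199)) = 3*(-406 + 199) = 3*(-207) = -621)
((53*9 + 18*(-20 + z(D(-5)))) + F) + 2484 = ((53*9 + 18*(-20 - 2)) - 621) + 2484 = ((477 + 18*(-22)) - 621) + 2484 = ((477 - 396) - 621) + 2484 = (81 - 621) + 2484 = -540 + 2484 = 1944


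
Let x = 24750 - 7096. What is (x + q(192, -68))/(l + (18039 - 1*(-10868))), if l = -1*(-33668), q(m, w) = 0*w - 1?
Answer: 17653/62575 ≈ 0.28211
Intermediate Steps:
x = 17654
q(m, w) = -1 (q(m, w) = 0 - 1 = -1)
l = 33668
(x + q(192, -68))/(l + (18039 - 1*(-10868))) = (17654 - 1)/(33668 + (18039 - 1*(-10868))) = 17653/(33668 + (18039 + 10868)) = 17653/(33668 + 28907) = 17653/62575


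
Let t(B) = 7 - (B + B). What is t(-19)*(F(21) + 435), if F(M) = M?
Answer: 20520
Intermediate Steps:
t(B) = 7 - 2*B
t(-19)*(F(21) + 435) = (7 - 2*(-19))*(21 + 435) = (7 + 38)*456 = 45*456 = 20520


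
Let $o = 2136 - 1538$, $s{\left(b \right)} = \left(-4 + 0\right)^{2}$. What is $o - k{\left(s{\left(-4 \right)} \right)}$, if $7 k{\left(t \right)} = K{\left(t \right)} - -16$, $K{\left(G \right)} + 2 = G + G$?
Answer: $\frac{4140}{7} \approx 591.43$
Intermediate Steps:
$s{\left(b \right)} = 16$ ($s{\left(b \right)} = \left(-4\right)^{2} = 16$)
$K{\left(G \right)} = -2 + 2 G$ ($K{\left(G \right)} = -2 + \left(G + G\right) = -2 + 2 G$)
$o = 598$ ($o = 2136 - 1538 = 598$)
$k{\left(t \right)} = 2 + \frac{2 t}{7}$ ($k{\left(t \right)} = \frac{\left(-2 + 2 t\right) - -16}{7} = \frac{\left(-2 + 2 t\right) + 16}{7} = \frac{14 + 2 t}{7} = 2 + \frac{2 t}{7}$)
$o - k{\left(s{\left(-4 \right)} \right)} = 598 - \left(2 + \frac{2}{7} \cdot 16\right) = 598 - \left(2 + \frac{32}{7}\right) = 598 - \frac{46}{7} = \frac{4140}{7}$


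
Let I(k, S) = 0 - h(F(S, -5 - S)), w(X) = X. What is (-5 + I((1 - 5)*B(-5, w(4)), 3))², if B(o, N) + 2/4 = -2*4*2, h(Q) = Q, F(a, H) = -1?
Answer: 16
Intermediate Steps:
B(o, N) = -33/2 (B(o, N) = -½ - 2*4*2 = -½ - 8*2 = -½ - 16 = -33/2)
I(k, S) = 1 (I(k, S) = 0 - 1*(-1) = 0 + 1 = 1)
(-5 + I((1 - 5)*B(-5, w(4)), 3))² = (-5 + 1)² = (-4)² = 16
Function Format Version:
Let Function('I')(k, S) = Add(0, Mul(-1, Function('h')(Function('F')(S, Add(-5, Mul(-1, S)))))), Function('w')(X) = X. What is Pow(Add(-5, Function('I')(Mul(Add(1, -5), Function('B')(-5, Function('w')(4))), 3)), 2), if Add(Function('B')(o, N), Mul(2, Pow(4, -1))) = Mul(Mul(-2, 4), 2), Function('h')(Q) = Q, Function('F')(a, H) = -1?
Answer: 16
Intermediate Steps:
Function('B')(o, N) = Rational(-33, 2) (Function('B')(o, N) = Add(Rational(-1, 2), Mul(Mul(-2, 4), 2)) = Add(Rational(-1, 2), Mul(-8, 2)) = Add(Rational(-1, 2), -16) = Rational(-33, 2))
Function('I')(k, S) = 1 (Function('I')(k, S) = Add(0, Mul(-1, -1)) = Add(0, 1) = 1)
Pow(Add(-5, Function('I')(Mul(Add(1, -5), Function('B')(-5, Function('w')(4))), 3)), 2) = Pow(Add(-5, 1), 2) = Pow(-4, 2) = 16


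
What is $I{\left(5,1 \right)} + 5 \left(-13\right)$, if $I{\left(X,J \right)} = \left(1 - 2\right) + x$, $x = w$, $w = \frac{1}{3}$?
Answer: $- \frac{197}{3} \approx -65.667$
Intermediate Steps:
$w = \frac{1}{3} \approx 0.33333$
$x = \frac{1}{3} \approx 0.33333$
$I{\left(X,J \right)} = - \frac{2}{3}$ ($I{\left(X,J \right)} = \left(1 - 2\right) + \frac{1}{3} = -1 + \frac{1}{3} = - \frac{2}{3}$)
$I{\left(5,1 \right)} + 5 \left(-13\right) = - \frac{2}{3} + 5 \left(-13\right) = - \frac{2}{3} - 65 = - \frac{197}{3}$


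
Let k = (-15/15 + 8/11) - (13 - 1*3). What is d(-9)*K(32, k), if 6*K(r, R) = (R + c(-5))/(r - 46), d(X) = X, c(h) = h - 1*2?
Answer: -285/154 ≈ -1.8506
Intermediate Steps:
c(h) = -2 + h (c(h) = h - 2 = -2 + h)
k = -113/11 (k = (-15*1/15 + 8*(1/11)) - (13 - 3) = (-1 + 8/11) - 1*10 = -3/11 - 10 = -113/11 ≈ -10.273)
K(r, R) = (-7 + R)/(6*(-46 + r)) (K(r, R) = ((R + (-2 - 5))/(r - 46))/6 = ((R - 7)/(-46 + r))/6 = ((-7 + R)/(-46 + r))/6 = (-7 + R)/(6*(-46 + r)))
d(-9)*K(32, k) = -3*(-7 - 113/11)/(2*(-46 + 32)) = -3*(-190)/(2*(-14)*11) = -3*(-1)*(-190)/(2*14*11) = -9*95/462 = -285/154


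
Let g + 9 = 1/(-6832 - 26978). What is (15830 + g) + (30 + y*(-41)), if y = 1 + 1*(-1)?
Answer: 535922309/33810 ≈ 15851.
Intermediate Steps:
y = 0 (y = 1 - 1 = 0)
g = -304291/33810 (g = -9 + 1/(-6832 - 26978) = -9 + 1/(-33810) = -9 - 1/33810 = -304291/33810 ≈ -9.0000)
(15830 + g) + (30 + y*(-41)) = (15830 - 304291/33810) + (30 + 0*(-41)) = 534908009/33810 + (30 + 0) = 534908009/33810 + 30 = 535922309/33810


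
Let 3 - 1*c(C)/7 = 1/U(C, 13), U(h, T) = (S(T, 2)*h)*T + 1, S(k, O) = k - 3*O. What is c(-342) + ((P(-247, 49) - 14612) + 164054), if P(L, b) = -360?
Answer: 4640234470/31121 ≈ 1.4910e+5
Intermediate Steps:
U(h, T) = 1 + T*h*(-6 + T) (U(h, T) = ((T - 3*2)*h)*T + 1 = ((T - 6)*h)*T + 1 = ((-6 + T)*h)*T + 1 = (h*(-6 + T))*T + 1 = T*h*(-6 + T) + 1 = 1 + T*h*(-6 + T))
c(C) = 21 - 7/(1 + 91*C) (c(C) = 21 - 7/(1 + 13*C*(-6 + 13)) = 21 - 7/(1 + 13*C*7) = 21 - 7/(1 + 91*C))
c(-342) + ((P(-247, 49) - 14612) + 164054) = 7*(2 + 273*(-342))/(1 + 91*(-342)) + ((-360 - 14612) + 164054) = 7*(2 - 93366)/(1 - 31122) + (-14972 + 164054) = 7*(-93364)/(-31121) + 149082 = 7*(-1/31121)*(-93364) + 149082 = 653548/31121 + 149082 = 4640234470/31121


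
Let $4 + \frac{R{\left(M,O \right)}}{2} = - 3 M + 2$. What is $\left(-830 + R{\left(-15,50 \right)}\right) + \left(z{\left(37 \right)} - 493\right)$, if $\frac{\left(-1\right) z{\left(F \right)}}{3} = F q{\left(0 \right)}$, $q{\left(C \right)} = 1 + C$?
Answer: $-1348$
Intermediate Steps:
$R{\left(M,O \right)} = -4 - 6 M$ ($R{\left(M,O \right)} = -8 + 2 \left(- 3 M + 2\right) = -8 + 2 \left(2 - 3 M\right) = -8 - \left(-4 + 6 M\right) = -4 - 6 M$)
$z{\left(F \right)} = - 3 F$ ($z{\left(F \right)} = - 3 F \left(1 + 0\right) = - 3 F 1 = - 3 F$)
$\left(-830 + R{\left(-15,50 \right)}\right) + \left(z{\left(37 \right)} - 493\right) = \left(-830 - -86\right) - 604 = \left(-830 + \left(-4 + 90\right)\right) - 604 = \left(-830 + 86\right) - 604 = -744 - 604 = -1348$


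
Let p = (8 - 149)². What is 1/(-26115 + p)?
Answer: -1/6234 ≈ -0.00016041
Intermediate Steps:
p = 19881 (p = (-141)² = 19881)
1/(-26115 + p) = 1/(-26115 + 19881) = 1/(-6234) = -1/6234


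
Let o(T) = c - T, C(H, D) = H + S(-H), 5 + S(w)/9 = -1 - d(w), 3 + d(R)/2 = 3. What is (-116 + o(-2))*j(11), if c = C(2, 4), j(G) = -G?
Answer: 1826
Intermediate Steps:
d(R) = 0 (d(R) = -6 + 2*3 = -6 + 6 = 0)
S(w) = -54 (S(w) = -45 + 9*(-1 - 1*0) = -45 + 9*(-1 + 0) = -45 + 9*(-1) = -45 - 9 = -54)
C(H, D) = -54 + H (C(H, D) = H - 54 = -54 + H)
c = -52 (c = -54 + 2 = -52)
o(T) = -52 - T
(-116 + o(-2))*j(11) = (-116 + (-52 - 1*(-2)))*(-1*11) = (-116 + (-52 + 2))*(-11) = (-116 - 50)*(-11) = -166*(-11) = 1826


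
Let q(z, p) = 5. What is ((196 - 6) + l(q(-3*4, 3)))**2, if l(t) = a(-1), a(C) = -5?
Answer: 34225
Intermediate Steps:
l(t) = -5
((196 - 6) + l(q(-3*4, 3)))**2 = ((196 - 6) - 5)**2 = (190 - 5)**2 = 185**2 = 34225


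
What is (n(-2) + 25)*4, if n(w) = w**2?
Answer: 116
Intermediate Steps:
(n(-2) + 25)*4 = ((-2)**2 + 25)*4 = (4 + 25)*4 = 29*4 = 116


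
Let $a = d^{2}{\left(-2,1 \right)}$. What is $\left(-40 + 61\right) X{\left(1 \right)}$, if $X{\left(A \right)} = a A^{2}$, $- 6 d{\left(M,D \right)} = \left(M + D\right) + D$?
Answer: $0$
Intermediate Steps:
$d{\left(M,D \right)} = - \frac{D}{3} - \frac{M}{6}$ ($d{\left(M,D \right)} = - \frac{\left(M + D\right) + D}{6} = - \frac{\left(D + M\right) + D}{6} = - \frac{M + 2 D}{6} = - \frac{D}{3} - \frac{M}{6}$)
$a = 0$ ($a = \left(\left(- \frac{1}{3}\right) 1 - - \frac{1}{3}\right)^{2} = \left(- \frac{1}{3} + \frac{1}{3}\right)^{2} = 0^{2} = 0$)
$X{\left(A \right)} = 0$ ($X{\left(A \right)} = 0 A^{2} = 0$)
$\left(-40 + 61\right) X{\left(1 \right)} = \left(-40 + 61\right) 0 = 21 \cdot 0 = 0$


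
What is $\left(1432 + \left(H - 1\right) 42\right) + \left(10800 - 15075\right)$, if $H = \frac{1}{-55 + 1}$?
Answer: $- \frac{25972}{9} \approx -2885.8$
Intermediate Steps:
$H = - \frac{1}{54}$ ($H = \frac{1}{-54} = - \frac{1}{54} \approx -0.018519$)
$\left(1432 + \left(H - 1\right) 42\right) + \left(10800 - 15075\right) = \left(1432 + \left(- \frac{1}{54} - 1\right) 42\right) + \left(10800 - 15075\right) = \left(1432 - \frac{385}{9}\right) + \left(10800 - 15075\right) = \left(1432 - \frac{385}{9}\right) - 4275 = \frac{12503}{9} - 4275 = - \frac{25972}{9}$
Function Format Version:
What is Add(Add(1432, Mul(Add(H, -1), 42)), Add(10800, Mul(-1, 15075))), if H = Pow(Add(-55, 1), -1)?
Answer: Rational(-25972, 9) ≈ -2885.8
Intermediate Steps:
H = Rational(-1, 54) (H = Pow(-54, -1) = Rational(-1, 54) ≈ -0.018519)
Add(Add(1432, Mul(Add(H, -1), 42)), Add(10800, Mul(-1, 15075))) = Add(Add(1432, Mul(Add(Rational(-1, 54), -1), 42)), Add(10800, Mul(-1, 15075))) = Add(Add(1432, Mul(Rational(-55, 54), 42)), Add(10800, -15075)) = Add(Add(1432, Rational(-385, 9)), -4275) = Add(Rational(12503, 9), -4275) = Rational(-25972, 9)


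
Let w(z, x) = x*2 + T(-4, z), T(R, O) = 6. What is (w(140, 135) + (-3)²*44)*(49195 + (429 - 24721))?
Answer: 16734816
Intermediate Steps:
w(z, x) = 6 + 2*x (w(z, x) = x*2 + 6 = 2*x + 6 = 6 + 2*x)
(w(140, 135) + (-3)²*44)*(49195 + (429 - 24721)) = ((6 + 2*135) + (-3)²*44)*(49195 + (429 - 24721)) = ((6 + 270) + 9*44)*(49195 - 24292) = (276 + 396)*24903 = 672*24903 = 16734816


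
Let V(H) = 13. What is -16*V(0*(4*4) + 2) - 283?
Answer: -491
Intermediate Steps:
-16*V(0*(4*4) + 2) - 283 = -16*13 - 283 = -208 - 283 = -491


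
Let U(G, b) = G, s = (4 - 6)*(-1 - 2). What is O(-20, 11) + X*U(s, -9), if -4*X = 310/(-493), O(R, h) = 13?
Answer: 6874/493 ≈ 13.943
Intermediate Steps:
X = 155/986 (X = -155/(2*(-493)) = -155*(-1)/(2*493) = -¼*(-310/493) = 155/986 ≈ 0.15720)
s = 6 (s = -2*(-3) = 6)
O(-20, 11) + X*U(s, -9) = 13 + (155/986)*6 = 13 + 465/493 = 6874/493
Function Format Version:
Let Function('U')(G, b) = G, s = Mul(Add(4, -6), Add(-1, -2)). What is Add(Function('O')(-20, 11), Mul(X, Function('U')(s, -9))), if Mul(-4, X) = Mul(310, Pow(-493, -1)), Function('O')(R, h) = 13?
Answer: Rational(6874, 493) ≈ 13.943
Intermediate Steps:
X = Rational(155, 986) (X = Mul(Rational(-1, 4), Mul(310, Pow(-493, -1))) = Mul(Rational(-1, 4), Mul(310, Rational(-1, 493))) = Mul(Rational(-1, 4), Rational(-310, 493)) = Rational(155, 986) ≈ 0.15720)
s = 6 (s = Mul(-2, -3) = 6)
Add(Function('O')(-20, 11), Mul(X, Function('U')(s, -9))) = Add(13, Mul(Rational(155, 986), 6)) = Add(13, Rational(465, 493)) = Rational(6874, 493)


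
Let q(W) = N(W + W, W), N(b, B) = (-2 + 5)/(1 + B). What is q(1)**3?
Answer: 27/8 ≈ 3.3750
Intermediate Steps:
N(b, B) = 3/(1 + B)
q(W) = 3/(1 + W)
q(1)**3 = (3/(1 + 1))**3 = (3/2)**3 = 27/8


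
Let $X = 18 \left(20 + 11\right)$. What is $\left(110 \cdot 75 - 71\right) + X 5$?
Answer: $10969$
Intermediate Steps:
$X = 558$ ($X = 18 \cdot 31 = 558$)
$\left(110 \cdot 75 - 71\right) + X 5 = \left(110 \cdot 75 - 71\right) + 558 \cdot 5 = \left(8250 - 71\right) + 2790 = 8179 + 2790 = 10969$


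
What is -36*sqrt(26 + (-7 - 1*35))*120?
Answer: -17280*I ≈ -17280.0*I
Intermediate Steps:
-36*sqrt(26 + (-7 - 1*35))*120 = -36*sqrt(26 + (-7 - 35))*120 = -36*sqrt(26 - 42)*120 = -144*I*120 = -17280*I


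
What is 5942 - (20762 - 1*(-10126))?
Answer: -24946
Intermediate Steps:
5942 - (20762 - 1*(-10126)) = 5942 - (20762 + 10126) = 5942 - 1*30888 = 5942 - 30888 = -24946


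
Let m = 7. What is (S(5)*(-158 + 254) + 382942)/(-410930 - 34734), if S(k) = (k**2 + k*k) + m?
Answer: -194207/222832 ≈ -0.87154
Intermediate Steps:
S(k) = 7 + 2*k**2 (S(k) = (k**2 + k*k) + 7 = (k**2 + k**2) + 7 = 2*k**2 + 7 = 7 + 2*k**2)
(S(5)*(-158 + 254) + 382942)/(-410930 - 34734) = ((7 + 2*5**2)*(-158 + 254) + 382942)/(-410930 - 34734) = ((7 + 2*25)*96 + 382942)/(-445664) = ((7 + 50)*96 + 382942)*(-1/445664) = (57*96 + 382942)*(-1/445664) = (5472 + 382942)*(-1/445664) = 388414*(-1/445664) = -194207/222832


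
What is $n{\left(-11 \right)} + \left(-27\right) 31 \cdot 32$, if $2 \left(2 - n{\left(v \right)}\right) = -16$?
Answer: $-26774$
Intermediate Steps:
$n{\left(v \right)} = 10$ ($n{\left(v \right)} = 2 - -8 = 2 + 8 = 10$)
$n{\left(-11 \right)} + \left(-27\right) 31 \cdot 32 = 10 + \left(-27\right) 31 \cdot 32 = 10 - 26784 = -26774$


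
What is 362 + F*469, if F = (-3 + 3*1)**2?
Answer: 362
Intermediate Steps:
F = 0 (F = (-3 + 3)**2 = 0**2 = 0)
362 + F*469 = 362 + 0*469 = 362 + 0 = 362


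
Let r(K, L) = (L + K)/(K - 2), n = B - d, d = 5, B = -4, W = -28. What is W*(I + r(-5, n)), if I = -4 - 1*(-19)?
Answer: -476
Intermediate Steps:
n = -9 (n = -4 - 1*5 = -4 - 5 = -9)
r(K, L) = (K + L)/(-2 + K)
I = 15 (I = -4 + 19 = 15)
W*(I + r(-5, n)) = -28*(15 + (-5 - 9)/(-2 - 5)) = -28*(15 - 14/(-7)) = -28*(15 - ⅐*(-14)) = -28*(15 + 2) = -28*17 = -476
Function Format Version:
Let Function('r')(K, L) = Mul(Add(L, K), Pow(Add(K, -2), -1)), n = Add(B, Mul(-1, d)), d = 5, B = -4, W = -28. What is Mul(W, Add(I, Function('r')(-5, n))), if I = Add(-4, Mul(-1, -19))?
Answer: -476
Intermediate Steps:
n = -9 (n = Add(-4, Mul(-1, 5)) = Add(-4, -5) = -9)
Function('r')(K, L) = Mul(Pow(Add(-2, K), -1), Add(K, L)) (Function('r')(K, L) = Mul(Add(K, L), Pow(Add(-2, K), -1)) = Mul(Pow(Add(-2, K), -1), Add(K, L)))
I = 15 (I = Add(-4, 19) = 15)
Mul(W, Add(I, Function('r')(-5, n))) = Mul(-28, Add(15, Mul(Pow(Add(-2, -5), -1), Add(-5, -9)))) = Mul(-28, Add(15, Mul(Pow(-7, -1), -14))) = Mul(-28, Add(15, Mul(Rational(-1, 7), -14))) = Mul(-28, Add(15, 2)) = Mul(-28, 17) = -476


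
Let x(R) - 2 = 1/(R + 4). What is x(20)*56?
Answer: 343/3 ≈ 114.33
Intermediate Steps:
x(R) = 2 + 1/(4 + R) (x(R) = 2 + 1/(R + 4) = 2 + 1/(4 + R))
x(20)*56 = ((9 + 2*20)/(4 + 20))*56 = ((9 + 40)/24)*56 = ((1/24)*49)*56 = (49/24)*56 = 343/3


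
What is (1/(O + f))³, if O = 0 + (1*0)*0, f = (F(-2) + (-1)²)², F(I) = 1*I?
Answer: 1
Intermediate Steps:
F(I) = I
f = 1 (f = (-2 + (-1)²)² = (-2 + 1)² = (-1)² = 1)
O = 0 (O = 0 + 0*0 = 0 + 0 = 0)
(1/(O + f))³ = (1/(0 + 1))³ = (1/1)³ = 1³ = 1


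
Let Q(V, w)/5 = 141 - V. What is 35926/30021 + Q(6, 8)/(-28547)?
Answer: 1005315347/857009487 ≈ 1.1730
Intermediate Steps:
Q(V, w) = 705 - 5*V (Q(V, w) = 5*(141 - V) = 705 - 5*V)
35926/30021 + Q(6, 8)/(-28547) = 35926/30021 + (705 - 5*6)/(-28547) = 35926*(1/30021) + (705 - 30)*(-1/28547) = 35926/30021 + 675*(-1/28547) = 35926/30021 - 675/28547 = 1005315347/857009487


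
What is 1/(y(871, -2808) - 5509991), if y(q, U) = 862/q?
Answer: -871/4799201299 ≈ -1.8149e-7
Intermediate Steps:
1/(y(871, -2808) - 5509991) = 1/(862/871 - 5509991) = 1/(-4799201299/871) = -871/4799201299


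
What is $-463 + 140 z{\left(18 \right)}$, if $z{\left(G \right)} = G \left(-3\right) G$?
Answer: $-136543$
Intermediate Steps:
$z{\left(G \right)} = - 3 G^{2}$ ($z{\left(G \right)} = - 3 G G = - 3 G^{2}$)
$-463 + 140 z{\left(18 \right)} = -463 + 140 \left(- 3 \cdot 18^{2}\right) = -463 + 140 \left(\left(-3\right) 324\right) = -463 + 140 \left(-972\right) = -463 - 136080 = -136543$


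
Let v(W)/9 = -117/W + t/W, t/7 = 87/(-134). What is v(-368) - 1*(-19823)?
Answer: 977658359/49312 ≈ 19826.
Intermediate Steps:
t = -609/134 (t = 7*(87/(-134)) = 7*(87*(-1/134)) = 7*(-87/134) = -609/134 ≈ -4.5448)
v(W) = -146583/(134*W) (v(W) = 9*(-117/W - 609/(134*W)) = 9*(-16287/(134*W)) = -146583/(134*W))
v(-368) - 1*(-19823) = -146583/134/(-368) - 1*(-19823) = -146583/134*(-1/368) + 19823 = 146583/49312 + 19823 = 977658359/49312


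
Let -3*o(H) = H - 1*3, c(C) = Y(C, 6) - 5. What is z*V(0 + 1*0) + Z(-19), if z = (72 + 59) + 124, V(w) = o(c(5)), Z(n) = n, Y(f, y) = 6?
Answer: 151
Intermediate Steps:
c(C) = 1 (c(C) = 6 - 5 = 1)
o(H) = 1 - H/3 (o(H) = -(H - 1*3)/3 = -(H - 3)/3 = -(-3 + H)/3 = 1 - H/3)
V(w) = ⅔ (V(w) = 1 - ⅓*1 = 1 - ⅓ = ⅔)
z = 255 (z = 131 + 124 = 255)
z*V(0 + 1*0) + Z(-19) = 255*(⅔) - 19 = 170 - 19 = 151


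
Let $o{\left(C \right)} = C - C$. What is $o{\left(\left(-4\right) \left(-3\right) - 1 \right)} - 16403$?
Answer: $-16403$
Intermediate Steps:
$o{\left(C \right)} = 0$
$o{\left(\left(-4\right) \left(-3\right) - 1 \right)} - 16403 = 0 - 16403 = -16403$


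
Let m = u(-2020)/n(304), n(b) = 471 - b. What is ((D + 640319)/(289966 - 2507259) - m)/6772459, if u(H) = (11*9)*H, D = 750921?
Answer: 443181917060/2507759830892329 ≈ 0.00017672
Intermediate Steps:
u(H) = 99*H
m = -199980/167 (m = (99*(-2020))/(471 - 1*304) = -199980/(471 - 304) = -199980/167 ≈ -1197.5)
((D + 640319)/(289966 - 2507259) - m)/6772459 = ((750921 + 640319)/(289966 - 2507259) - 1*(-199980/167))/6772459 = (1391240/(-2217293) + 199980/167)*(1/6772459) = (1391240*(-1/2217293) + 199980/167)*(1/6772459) = (-1391240/2217293 + 199980/167)*(1/6772459) = (443181917060/370287931)*(1/6772459) = 443181917060/2507759830892329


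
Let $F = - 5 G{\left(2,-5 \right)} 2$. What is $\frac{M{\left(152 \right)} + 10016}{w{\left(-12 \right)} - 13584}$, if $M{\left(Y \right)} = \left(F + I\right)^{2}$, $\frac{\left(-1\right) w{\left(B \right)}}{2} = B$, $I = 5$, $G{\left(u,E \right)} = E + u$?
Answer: $- \frac{3747}{4520} \approx -0.82898$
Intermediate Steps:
$F = 30$ ($F = - 5 \left(-5 + 2\right) 2 = \left(-5\right) \left(-3\right) 2 = 15 \cdot 2 = 30$)
$w{\left(B \right)} = - 2 B$
$M{\left(Y \right)} = 1225$ ($M{\left(Y \right)} = \left(30 + 5\right)^{2} = 35^{2} = 1225$)
$\frac{M{\left(152 \right)} + 10016}{w{\left(-12 \right)} - 13584} = \frac{1225 + 10016}{\left(-2\right) \left(-12\right) - 13584} = \frac{11241}{24 - 13584} = \frac{11241}{-13560} = 11241 \left(- \frac{1}{13560}\right) = - \frac{3747}{4520}$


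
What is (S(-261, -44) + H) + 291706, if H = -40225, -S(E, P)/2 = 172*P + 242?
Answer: 266133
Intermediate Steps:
S(E, P) = -484 - 344*P (S(E, P) = -2*(172*P + 242) = -2*(242 + 172*P) = -484 - 344*P)
(S(-261, -44) + H) + 291706 = ((-484 - 344*(-44)) - 40225) + 291706 = ((-484 + 15136) - 40225) + 291706 = (14652 - 40225) + 291706 = -25573 + 291706 = 266133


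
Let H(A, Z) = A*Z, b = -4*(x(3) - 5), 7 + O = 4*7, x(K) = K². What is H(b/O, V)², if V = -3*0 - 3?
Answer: 256/49 ≈ 5.2245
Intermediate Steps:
O = 21 (O = -7 + 4*7 = -7 + 28 = 21)
V = -3 (V = 0 - 3 = -3)
b = -16 (b = -4*(3² - 5) = -4*(9 - 5) = -4*4 = -16)
H(b/O, V)² = (-16/21*(-3))² = (16/7)² = 256/49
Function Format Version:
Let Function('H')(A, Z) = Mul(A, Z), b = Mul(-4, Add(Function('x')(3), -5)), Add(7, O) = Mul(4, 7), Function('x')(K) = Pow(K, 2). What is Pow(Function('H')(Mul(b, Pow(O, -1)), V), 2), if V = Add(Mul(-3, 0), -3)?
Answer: Rational(256, 49) ≈ 5.2245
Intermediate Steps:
O = 21 (O = Add(-7, Mul(4, 7)) = Add(-7, 28) = 21)
V = -3 (V = Add(0, -3) = -3)
b = -16 (b = Mul(-4, Add(Pow(3, 2), -5)) = Mul(-4, Add(9, -5)) = Mul(-4, 4) = -16)
Pow(Function('H')(Mul(b, Pow(O, -1)), V), 2) = Pow(Mul(Mul(-16, Pow(21, -1)), -3), 2) = Pow(Mul(Mul(-16, Rational(1, 21)), -3), 2) = Pow(Mul(Rational(-16, 21), -3), 2) = Pow(Rational(16, 7), 2) = Rational(256, 49)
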